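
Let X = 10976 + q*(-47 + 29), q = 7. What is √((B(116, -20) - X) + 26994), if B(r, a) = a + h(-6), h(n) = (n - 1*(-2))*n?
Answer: 2*√4037 ≈ 127.07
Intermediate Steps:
h(n) = n*(2 + n) (h(n) = (n + 2)*n = (2 + n)*n = n*(2 + n))
B(r, a) = 24 + a (B(r, a) = a - 6*(2 - 6) = a - 6*(-4) = a + 24 = 24 + a)
X = 10850 (X = 10976 + 7*(-47 + 29) = 10976 + 7*(-18) = 10976 - 126 = 10850)
√((B(116, -20) - X) + 26994) = √(((24 - 20) - 1*10850) + 26994) = √((4 - 10850) + 26994) = √(-10846 + 26994) = √16148 = 2*√4037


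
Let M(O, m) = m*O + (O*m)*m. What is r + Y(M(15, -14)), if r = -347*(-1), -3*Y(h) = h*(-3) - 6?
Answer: 3079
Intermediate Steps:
M(O, m) = O*m + O*m²
Y(h) = 2 + h (Y(h) = -(h*(-3) - 6)/3 = -(-3*h - 6)/3 = -(-6 - 3*h)/3 = 2 + h)
r = 347
r + Y(M(15, -14)) = 347 + (2 + 15*(-14)*(1 - 14)) = 347 + (2 + 15*(-14)*(-13)) = 347 + (2 + 2730) = 347 + 2732 = 3079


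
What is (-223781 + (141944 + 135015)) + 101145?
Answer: 154323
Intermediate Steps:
(-223781 + (141944 + 135015)) + 101145 = (-223781 + 276959) + 101145 = 53178 + 101145 = 154323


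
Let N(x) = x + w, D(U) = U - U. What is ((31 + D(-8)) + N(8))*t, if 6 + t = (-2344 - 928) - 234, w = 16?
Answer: -193160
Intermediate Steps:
D(U) = 0
N(x) = 16 + x (N(x) = x + 16 = 16 + x)
t = -3512 (t = -6 + ((-2344 - 928) - 234) = -6 + (-3272 - 234) = -6 - 3506 = -3512)
((31 + D(-8)) + N(8))*t = ((31 + 0) + (16 + 8))*(-3512) = (31 + 24)*(-3512) = 55*(-3512) = -193160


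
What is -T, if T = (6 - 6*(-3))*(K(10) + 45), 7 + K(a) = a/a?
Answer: -936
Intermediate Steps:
K(a) = -6 (K(a) = -7 + a/a = -7 + 1 = -6)
T = 936 (T = (6 - 6*(-3))*(-6 + 45) = (6 + 18)*39 = 24*39 = 936)
-T = -1*936 = -936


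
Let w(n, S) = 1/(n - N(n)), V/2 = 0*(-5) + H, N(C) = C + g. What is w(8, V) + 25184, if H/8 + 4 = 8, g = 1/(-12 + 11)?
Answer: 25185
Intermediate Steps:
g = -1 (g = 1/(-1) = -1)
H = 32 (H = -32 + 8*8 = -32 + 64 = 32)
N(C) = -1 + C (N(C) = C - 1 = -1 + C)
V = 64 (V = 2*(0*(-5) + 32) = 2*(0 + 32) = 2*32 = 64)
w(n, S) = 1 (w(n, S) = 1/(n - (-1 + n)) = 1/(n + (1 - n)) = 1/1 = 1)
w(8, V) + 25184 = 1 + 25184 = 25185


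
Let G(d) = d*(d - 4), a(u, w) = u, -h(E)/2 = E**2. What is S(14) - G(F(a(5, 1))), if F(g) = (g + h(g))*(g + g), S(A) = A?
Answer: -204286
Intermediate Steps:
h(E) = -2*E**2
F(g) = 2*g*(g - 2*g**2) (F(g) = (g - 2*g**2)*(g + g) = (g - 2*g**2)*(2*g) = 2*g*(g - 2*g**2))
G(d) = d*(-4 + d)
S(14) - G(F(a(5, 1))) = 14 - 5**2*(2 - 4*5)*(-4 + 5**2*(2 - 4*5)) = 14 - 25*(2 - 20)*(-4 + 25*(2 - 20)) = 14 - 25*(-18)*(-4 + 25*(-18)) = 14 - (-450)*(-4 - 450) = 14 - (-450)*(-454) = 14 - 1*204300 = 14 - 204300 = -204286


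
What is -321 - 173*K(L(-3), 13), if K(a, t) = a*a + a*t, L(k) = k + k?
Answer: 6945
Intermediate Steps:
L(k) = 2*k
K(a, t) = a² + a*t
-321 - 173*K(L(-3), 13) = -321 - 173*2*(-3)*(2*(-3) + 13) = -321 - (-1038)*(-6 + 13) = -321 - (-1038)*7 = -321 - 173*(-42) = -321 + 7266 = 6945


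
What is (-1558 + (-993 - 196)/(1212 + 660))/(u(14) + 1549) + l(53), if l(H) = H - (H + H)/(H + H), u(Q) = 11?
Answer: 29787775/584064 ≈ 51.001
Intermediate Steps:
l(H) = -1 + H (l(H) = H - 2*H/(2*H) = H - 2*H*1/(2*H) = H - 1*1 = H - 1 = -1 + H)
(-1558 + (-993 - 196)/(1212 + 660))/(u(14) + 1549) + l(53) = (-1558 + (-993 - 196)/(1212 + 660))/(11 + 1549) + (-1 + 53) = (-1558 - 1189/1872)/1560 + 52 = (-1558 - 1189*1/1872)*(1/1560) + 52 = (-1558 - 1189/1872)*(1/1560) + 52 = -2917765/1872*1/1560 + 52 = -583553/584064 + 52 = 29787775/584064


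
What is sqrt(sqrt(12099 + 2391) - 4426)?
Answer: sqrt(-4426 + 3*sqrt(1610)) ≈ 65.617*I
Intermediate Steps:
sqrt(sqrt(12099 + 2391) - 4426) = sqrt(sqrt(14490) - 4426) = sqrt(3*sqrt(1610) - 4426) = sqrt(-4426 + 3*sqrt(1610))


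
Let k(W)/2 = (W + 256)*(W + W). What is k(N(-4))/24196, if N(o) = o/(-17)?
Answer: 17424/1748161 ≈ 0.0099670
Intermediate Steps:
N(o) = -o/17 (N(o) = o*(-1/17) = -o/17)
k(W) = 4*W*(256 + W) (k(W) = 2*((W + 256)*(W + W)) = 2*((256 + W)*(2*W)) = 2*(2*W*(256 + W)) = 4*W*(256 + W))
k(N(-4))/24196 = (4*(-1/17*(-4))*(256 - 1/17*(-4)))/24196 = (4*(4/17)*(256 + 4/17))*(1/24196) = (4*(4/17)*(4356/17))*(1/24196) = (69696/289)*(1/24196) = 17424/1748161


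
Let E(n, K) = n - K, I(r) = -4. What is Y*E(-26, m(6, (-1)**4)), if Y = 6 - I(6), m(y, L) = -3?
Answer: -230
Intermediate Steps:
Y = 10 (Y = 6 - 1*(-4) = 6 + 4 = 10)
Y*E(-26, m(6, (-1)**4)) = 10*(-26 - 1*(-3)) = 10*(-26 + 3) = 10*(-23) = -230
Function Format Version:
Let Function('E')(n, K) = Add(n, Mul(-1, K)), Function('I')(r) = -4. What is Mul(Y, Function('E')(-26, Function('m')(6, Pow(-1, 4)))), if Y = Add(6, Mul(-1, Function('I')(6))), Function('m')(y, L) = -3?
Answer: -230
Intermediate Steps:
Y = 10 (Y = Add(6, Mul(-1, -4)) = Add(6, 4) = 10)
Mul(Y, Function('E')(-26, Function('m')(6, Pow(-1, 4)))) = Mul(10, Add(-26, Mul(-1, -3))) = Mul(10, Add(-26, 3)) = Mul(10, -23) = -230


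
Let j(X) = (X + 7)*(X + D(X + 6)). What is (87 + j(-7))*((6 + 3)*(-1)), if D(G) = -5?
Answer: -783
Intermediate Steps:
j(X) = (-5 + X)*(7 + X) (j(X) = (X + 7)*(X - 5) = (7 + X)*(-5 + X) = (-5 + X)*(7 + X))
(87 + j(-7))*((6 + 3)*(-1)) = (87 + (-35 + (-7)² + 2*(-7)))*((6 + 3)*(-1)) = (87 + (-35 + 49 - 14))*(9*(-1)) = (87 + 0)*(-9) = 87*(-9) = -783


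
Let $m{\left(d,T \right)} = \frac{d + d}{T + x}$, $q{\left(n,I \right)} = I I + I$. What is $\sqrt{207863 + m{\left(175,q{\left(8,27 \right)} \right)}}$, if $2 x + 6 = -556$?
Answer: $\frac{\sqrt{75038809}}{19} \approx 455.92$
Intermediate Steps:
$x = -281$ ($x = -3 + \frac{1}{2} \left(-556\right) = -3 - 278 = -281$)
$q{\left(n,I \right)} = I + I^{2}$ ($q{\left(n,I \right)} = I^{2} + I = I + I^{2}$)
$m{\left(d,T \right)} = \frac{2 d}{-281 + T}$ ($m{\left(d,T \right)} = \frac{d + d}{T - 281} = \frac{2 d}{-281 + T}$)
$\sqrt{207863 + m{\left(175,q{\left(8,27 \right)} \right)}} = \sqrt{207863 + 2 \cdot 175 \frac{1}{-281 + 27 \left(1 + 27\right)}} = \sqrt{207863 + 2 \cdot 175 \frac{1}{-281 + 27 \cdot 28}} = \sqrt{207863 + 2 \cdot 175 \frac{1}{-281 + 756}} = \sqrt{207863 + 2 \cdot 175 \cdot \frac{1}{475}} = \sqrt{207863 + \frac{14}{19}} = \sqrt{\frac{3949411}{19}} = \frac{\sqrt{75038809}}{19}$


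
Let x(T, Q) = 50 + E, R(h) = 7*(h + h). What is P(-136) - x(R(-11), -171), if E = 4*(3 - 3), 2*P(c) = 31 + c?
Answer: -205/2 ≈ -102.50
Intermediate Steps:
R(h) = 14*h (R(h) = 7*(2*h) = 14*h)
P(c) = 31/2 + c/2 (P(c) = (31 + c)/2 = 31/2 + c/2)
E = 0 (E = 4*0 = 0)
x(T, Q) = 50 (x(T, Q) = 50 + 0 = 50)
P(-136) - x(R(-11), -171) = (31/2 + (½)*(-136)) - 1*50 = (31/2 - 68) - 50 = -105/2 - 50 = -205/2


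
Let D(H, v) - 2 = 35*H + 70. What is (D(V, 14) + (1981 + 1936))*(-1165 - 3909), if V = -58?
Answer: -9939966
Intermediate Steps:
D(H, v) = 72 + 35*H (D(H, v) = 2 + (35*H + 70) = 2 + (70 + 35*H) = 72 + 35*H)
(D(V, 14) + (1981 + 1936))*(-1165 - 3909) = ((72 + 35*(-58)) + (1981 + 1936))*(-1165 - 3909) = ((72 - 2030) + 3917)*(-5074) = (-1958 + 3917)*(-5074) = 1959*(-5074) = -9939966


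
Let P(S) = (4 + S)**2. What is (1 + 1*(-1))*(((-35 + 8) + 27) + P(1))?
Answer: 0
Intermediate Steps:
(1 + 1*(-1))*(((-35 + 8) + 27) + P(1)) = (1 + 1*(-1))*(((-35 + 8) + 27) + (4 + 1)**2) = (1 - 1)*((-27 + 27) + 5**2) = 0*(0 + 25) = 0*25 = 0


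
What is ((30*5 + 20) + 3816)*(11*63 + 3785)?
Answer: 17849308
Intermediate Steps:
((30*5 + 20) + 3816)*(11*63 + 3785) = ((150 + 20) + 3816)*(693 + 3785) = (170 + 3816)*4478 = 3986*4478 = 17849308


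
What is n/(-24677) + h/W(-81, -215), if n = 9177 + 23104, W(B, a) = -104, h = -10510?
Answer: 127999023/1283204 ≈ 99.750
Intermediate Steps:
n = 32281
n/(-24677) + h/W(-81, -215) = 32281/(-24677) - 10510/(-104) = 32281*(-1/24677) - 10510*(-1/104) = -32281/24677 + 5255/52 = 127999023/1283204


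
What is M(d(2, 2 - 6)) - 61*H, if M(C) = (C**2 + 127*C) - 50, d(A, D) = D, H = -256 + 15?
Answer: 14159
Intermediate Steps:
H = -241
M(C) = -50 + C**2 + 127*C
M(d(2, 2 - 6)) - 61*H = (-50 + (2 - 6)**2 + 127*(2 - 6)) - 61*(-241) = (-50 + (-4)**2 + 127*(-4)) + 14701 = (-50 + 16 - 508) + 14701 = -542 + 14701 = 14159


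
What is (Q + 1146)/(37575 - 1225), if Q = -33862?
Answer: -16358/18175 ≈ -0.90003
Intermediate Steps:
(Q + 1146)/(37575 - 1225) = (-33862 + 1146)/(37575 - 1225) = -32716/36350 = -32716*1/36350 = -16358/18175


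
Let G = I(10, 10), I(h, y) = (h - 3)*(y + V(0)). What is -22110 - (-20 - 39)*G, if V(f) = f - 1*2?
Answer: -18806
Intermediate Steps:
V(f) = -2 + f (V(f) = f - 2 = -2 + f)
I(h, y) = (-3 + h)*(-2 + y) (I(h, y) = (h - 3)*(y + (-2 + 0)) = (-3 + h)*(y - 2) = (-3 + h)*(-2 + y))
G = 56 (G = 6 - 3*10 - 2*10 + 10*10 = 6 - 30 - 20 + 100 = 56)
-22110 - (-20 - 39)*G = -22110 - (-20 - 39)*56 = -22110 - (-59)*56 = -22110 - 1*(-3304) = -22110 + 3304 = -18806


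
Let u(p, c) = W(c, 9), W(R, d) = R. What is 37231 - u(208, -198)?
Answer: 37429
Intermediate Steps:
u(p, c) = c
37231 - u(208, -198) = 37231 - 1*(-198) = 37231 + 198 = 37429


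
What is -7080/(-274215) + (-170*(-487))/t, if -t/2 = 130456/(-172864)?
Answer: 16351688724864/298108267 ≈ 54852.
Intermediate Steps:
t = 16307/10804 (t = -260912/(-172864) = -260912*(-1)/172864 = -2*(-16307/21608) = 16307/10804 ≈ 1.5093)
-7080/(-274215) + (-170*(-487))/t = -7080/(-274215) + (-170*(-487))/(16307/10804) = -7080*(-1/274215) + 82790*(10804/16307) = 472/18281 + 894463160/16307 = 16351688724864/298108267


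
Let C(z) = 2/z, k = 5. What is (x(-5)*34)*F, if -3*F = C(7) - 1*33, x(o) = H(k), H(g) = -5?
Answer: -38930/21 ≈ -1853.8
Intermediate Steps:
x(o) = -5
F = 229/21 (F = -(2/7 - 1*33)/3 = -(2*(⅐) - 33)/3 = -(2/7 - 33)/3 = -⅓*(-229/7) = 229/21 ≈ 10.905)
(x(-5)*34)*F = -5*34*(229/21) = -170*229/21 = -38930/21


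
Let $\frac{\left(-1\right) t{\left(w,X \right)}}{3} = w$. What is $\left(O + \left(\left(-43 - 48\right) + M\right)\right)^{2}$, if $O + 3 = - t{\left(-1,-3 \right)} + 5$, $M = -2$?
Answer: $8836$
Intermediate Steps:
$t{\left(w,X \right)} = - 3 w$
$O = -1$ ($O = -3 + \left(- \left(-3\right) \left(-1\right) + 5\right) = -3 + \left(\left(-1\right) 3 + 5\right) = -3 + \left(-3 + 5\right) = -3 + 2 = -1$)
$\left(O + \left(\left(-43 - 48\right) + M\right)\right)^{2} = \left(-1 - 93\right)^{2} = \left(-94\right)^{2} = 8836$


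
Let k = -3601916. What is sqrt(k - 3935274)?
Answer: I*sqrt(7537190) ≈ 2745.4*I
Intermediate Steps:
sqrt(k - 3935274) = sqrt(-3601916 - 3935274) = sqrt(-7537190) = I*sqrt(7537190)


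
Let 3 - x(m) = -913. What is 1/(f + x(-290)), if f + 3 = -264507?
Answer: -1/263594 ≈ -3.7937e-6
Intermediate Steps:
f = -264510 (f = -3 - 264507 = -264510)
x(m) = 916 (x(m) = 3 - 1*(-913) = 3 + 913 = 916)
1/(f + x(-290)) = 1/(-264510 + 916) = 1/(-263594) = -1/263594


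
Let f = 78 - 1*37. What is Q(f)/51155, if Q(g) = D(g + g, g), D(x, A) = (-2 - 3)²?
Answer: 5/10231 ≈ 0.00048871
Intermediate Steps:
D(x, A) = 25 (D(x, A) = (-5)² = 25)
f = 41 (f = 78 - 37 = 41)
Q(g) = 25
Q(f)/51155 = 25/51155 = 25*(1/51155) = 5/10231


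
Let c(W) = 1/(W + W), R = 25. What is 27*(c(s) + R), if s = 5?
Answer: 6777/10 ≈ 677.70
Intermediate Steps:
c(W) = 1/(2*W)
27*(c(s) + R) = 27*((1/2)/5 + 25) = 27*((1/2)*(1/5) + 25) = 27*(1/10 + 25) = 27*(251/10) = 6777/10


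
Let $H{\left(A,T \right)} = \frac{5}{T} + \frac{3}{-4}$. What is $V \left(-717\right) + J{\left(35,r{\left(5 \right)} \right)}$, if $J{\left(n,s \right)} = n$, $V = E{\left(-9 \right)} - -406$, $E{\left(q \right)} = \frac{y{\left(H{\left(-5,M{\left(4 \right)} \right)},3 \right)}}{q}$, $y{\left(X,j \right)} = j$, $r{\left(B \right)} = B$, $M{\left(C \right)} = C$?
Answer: $-290828$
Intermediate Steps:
$H{\left(A,T \right)} = - \frac{3}{4} + \frac{5}{T}$ ($H{\left(A,T \right)} = \frac{5}{T} + 3 \left(- \frac{1}{4}\right) = \frac{5}{T} - \frac{3}{4} = - \frac{3}{4} + \frac{5}{T}$)
$E{\left(q \right)} = \frac{3}{q}$
$V = \frac{1217}{3}$ ($V = \frac{3}{-9} - -406 = 3 \left(- \frac{1}{9}\right) + 406 = - \frac{1}{3} + 406 = \frac{1217}{3} \approx 405.67$)
$V \left(-717\right) + J{\left(35,r{\left(5 \right)} \right)} = \frac{1217}{3} \left(-717\right) + 35 = -290863 + 35 = -290828$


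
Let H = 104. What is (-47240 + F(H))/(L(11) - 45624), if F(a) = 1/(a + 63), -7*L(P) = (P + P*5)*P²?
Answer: 18407851/18222706 ≈ 1.0102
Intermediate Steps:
L(P) = -6*P³/7 (L(P) = -(P + P*5)*P²/7 = -(P + 5*P)*P²/7 = -6*P*P²/7 = -6*P³/7)
F(a) = 1/(63 + a)
(-47240 + F(H))/(L(11) - 45624) = (-47240 + 1/(63 + 104))/(-6/7*11³ - 45624) = (-47240 + 1/167)/(-6/7*1331 - 45624) = (-47240 + 1/167)/(-7986/7 - 45624) = -7889079/(167*(-327354/7)) = -7889079/167*(-7/327354) = 18407851/18222706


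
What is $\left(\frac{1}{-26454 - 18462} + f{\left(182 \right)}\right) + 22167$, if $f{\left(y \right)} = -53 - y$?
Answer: $\frac{985097711}{44916} \approx 21932.0$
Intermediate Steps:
$\left(\frac{1}{-26454 - 18462} + f{\left(182 \right)}\right) + 22167 = \left(\frac{1}{-26454 - 18462} - 235\right) + 22167 = \left(\frac{1}{-44916} - 235\right) + 22167 = \left(- \frac{1}{44916} - 235\right) + 22167 = - \frac{10555261}{44916} + 22167 = \frac{985097711}{44916}$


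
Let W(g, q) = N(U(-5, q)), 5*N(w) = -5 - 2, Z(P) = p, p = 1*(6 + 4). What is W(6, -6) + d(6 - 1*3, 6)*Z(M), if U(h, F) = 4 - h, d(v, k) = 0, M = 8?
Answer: -7/5 ≈ -1.4000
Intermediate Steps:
p = 10 (p = 1*10 = 10)
Z(P) = 10
N(w) = -7/5 (N(w) = (-5 - 2)/5 = (1/5)*(-7) = -7/5)
W(g, q) = -7/5
W(6, -6) + d(6 - 1*3, 6)*Z(M) = -7/5 + 0*10 = -7/5 + 0 = -7/5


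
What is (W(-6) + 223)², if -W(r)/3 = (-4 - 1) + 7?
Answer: 47089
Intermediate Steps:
W(r) = -6 (W(r) = -3*((-4 - 1) + 7) = -3*(-5 + 7) = -3*2 = -6)
(W(-6) + 223)² = (-6 + 223)² = 217² = 47089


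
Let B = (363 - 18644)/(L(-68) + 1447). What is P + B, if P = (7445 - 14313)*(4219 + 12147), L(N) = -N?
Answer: -1686025501/15 ≈ -1.1240e+8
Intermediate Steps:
P = -112401688 (P = -6868*16366 = -112401688)
B = -181/15 (B = (363 - 18644)/(-1*(-68) + 1447) = -18281/(68 + 1447) = -18281/1515 = -18281*1/1515 = -181/15 ≈ -12.067)
P + B = -112401688 - 181/15 = -1686025501/15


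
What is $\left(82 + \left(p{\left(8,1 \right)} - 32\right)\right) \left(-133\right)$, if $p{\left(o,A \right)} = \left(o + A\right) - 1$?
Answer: $-7714$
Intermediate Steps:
$p{\left(o,A \right)} = -1 + A + o$ ($p{\left(o,A \right)} = \left(A + o\right) - 1 = -1 + A + o$)
$\left(82 + \left(p{\left(8,1 \right)} - 32\right)\right) \left(-133\right) = \left(82 + \left(\left(-1 + 1 + 8\right) - 32\right)\right) \left(-133\right) = \left(82 + \left(8 - 32\right)\right) \left(-133\right) = \left(82 - 24\right) \left(-133\right) = 58 \left(-133\right) = -7714$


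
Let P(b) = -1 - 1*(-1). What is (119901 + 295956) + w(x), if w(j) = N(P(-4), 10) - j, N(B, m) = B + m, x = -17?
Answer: 415884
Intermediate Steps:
P(b) = 0 (P(b) = -1 + 1 = 0)
w(j) = 10 - j (w(j) = (0 + 10) - j = 10 - j)
(119901 + 295956) + w(x) = (119901 + 295956) + (10 - 1*(-17)) = 415857 + (10 + 17) = 415857 + 27 = 415884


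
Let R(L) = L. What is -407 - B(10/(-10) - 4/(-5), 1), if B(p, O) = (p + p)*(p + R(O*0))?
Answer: -10177/25 ≈ -407.08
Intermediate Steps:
B(p, O) = 2*p² (B(p, O) = (p + p)*(p + O*0) = (2*p)*(p + 0) = (2*p)*p = 2*p²)
-407 - B(10/(-10) - 4/(-5), 1) = -407 - 2*(10/(-10) - 4/(-5))² = -407 - 2*(10*(-⅒) - 4*(-⅕))² = -407 - 2*(-1 + ⅘)² = -407 - 2*(-⅕)² = -407 - 2/25 = -10177/25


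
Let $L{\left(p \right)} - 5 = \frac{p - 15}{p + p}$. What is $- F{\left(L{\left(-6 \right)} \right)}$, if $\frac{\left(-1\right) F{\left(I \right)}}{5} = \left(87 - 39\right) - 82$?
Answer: $-170$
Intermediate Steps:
$L{\left(p \right)} = 5 + \frac{-15 + p}{2 p}$ ($L{\left(p \right)} = 5 + \frac{p - 15}{p + p} = 5 + \frac{-15 + p}{2 p}$)
$F{\left(I \right)} = 170$ ($F{\left(I \right)} = - 5 \left(\left(87 - 39\right) - 82\right) = - 5 \left(48 - 82\right) = \left(-5\right) \left(-34\right) = 170$)
$- F{\left(L{\left(-6 \right)} \right)} = \left(-1\right) 170 = -170$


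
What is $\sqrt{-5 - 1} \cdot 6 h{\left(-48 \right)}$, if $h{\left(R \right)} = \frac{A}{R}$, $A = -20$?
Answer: $\frac{5 i \sqrt{6}}{2} \approx 6.1237 i$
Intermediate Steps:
$h{\left(R \right)} = - \frac{20}{R}$
$\sqrt{-5 - 1} \cdot 6 h{\left(-48 \right)} = \sqrt{-5 - 1} \cdot 6 \left(- \frac{20}{-48}\right) = \sqrt{-6} \cdot 6 \left(\left(-20\right) \left(- \frac{1}{48}\right)\right) = i \sqrt{6} \cdot 6 \cdot \frac{5}{12} = 6 i \sqrt{6} \cdot \frac{5}{12} = \frac{5 i \sqrt{6}}{2}$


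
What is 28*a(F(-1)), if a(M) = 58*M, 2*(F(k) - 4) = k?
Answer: 5684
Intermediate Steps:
F(k) = 4 + k/2
28*a(F(-1)) = 28*(58*(4 + (½)*(-1))) = 28*(58*(4 - ½)) = 28*(58*(7/2)) = 28*203 = 5684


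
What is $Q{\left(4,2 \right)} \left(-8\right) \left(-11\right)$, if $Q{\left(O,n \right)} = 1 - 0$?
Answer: $88$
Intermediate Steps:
$Q{\left(O,n \right)} = 1$ ($Q{\left(O,n \right)} = 1 + 0 = 1$)
$Q{\left(4,2 \right)} \left(-8\right) \left(-11\right) = 1 \left(-8\right) \left(-11\right) = \left(-8\right) \left(-11\right) = 88$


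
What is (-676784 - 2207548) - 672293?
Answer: -3556625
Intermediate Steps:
(-676784 - 2207548) - 672293 = -2884332 - 672293 = -3556625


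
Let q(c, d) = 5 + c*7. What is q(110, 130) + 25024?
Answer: 25799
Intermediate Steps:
q(c, d) = 5 + 7*c
q(110, 130) + 25024 = (5 + 7*110) + 25024 = (5 + 770) + 25024 = 775 + 25024 = 25799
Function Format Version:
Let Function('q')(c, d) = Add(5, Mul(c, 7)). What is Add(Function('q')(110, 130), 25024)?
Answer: 25799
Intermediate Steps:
Function('q')(c, d) = Add(5, Mul(7, c))
Add(Function('q')(110, 130), 25024) = Add(Add(5, Mul(7, 110)), 25024) = Add(Add(5, 770), 25024) = Add(775, 25024) = 25799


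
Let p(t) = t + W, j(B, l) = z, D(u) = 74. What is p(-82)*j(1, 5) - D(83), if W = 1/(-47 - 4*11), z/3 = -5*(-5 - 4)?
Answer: -1014239/91 ≈ -11145.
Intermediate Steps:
z = 135 (z = 3*(-5*(-5 - 4)) = 3*(-5*(-9)) = 3*45 = 135)
W = -1/91 (W = 1/(-47 - 44) = 1/(-91) = -1/91 ≈ -0.010989)
j(B, l) = 135
p(t) = -1/91 + t (p(t) = t - 1/91 = -1/91 + t)
p(-82)*j(1, 5) - D(83) = (-1/91 - 82)*135 - 1*74 = -7463/91*135 - 74 = -1007505/91 - 74 = -1014239/91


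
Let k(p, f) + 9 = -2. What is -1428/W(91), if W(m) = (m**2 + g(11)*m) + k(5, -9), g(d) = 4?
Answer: -238/1439 ≈ -0.16539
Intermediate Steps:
k(p, f) = -11 (k(p, f) = -9 - 2 = -11)
W(m) = -11 + m**2 + 4*m (W(m) = (m**2 + 4*m) - 11 = -11 + m**2 + 4*m)
-1428/W(91) = -1428/(-11 + 91**2 + 4*91) = -1428/(-11 + 8281 + 364) = -1428/8634 = -1428*1/8634 = -238/1439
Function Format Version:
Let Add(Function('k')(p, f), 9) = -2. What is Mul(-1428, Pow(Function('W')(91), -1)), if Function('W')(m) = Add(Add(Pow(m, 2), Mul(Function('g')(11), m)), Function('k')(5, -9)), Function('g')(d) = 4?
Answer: Rational(-238, 1439) ≈ -0.16539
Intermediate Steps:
Function('k')(p, f) = -11 (Function('k')(p, f) = Add(-9, -2) = -11)
Function('W')(m) = Add(-11, Pow(m, 2), Mul(4, m)) (Function('W')(m) = Add(Add(Pow(m, 2), Mul(4, m)), -11) = Add(-11, Pow(m, 2), Mul(4, m)))
Mul(-1428, Pow(Function('W')(91), -1)) = Mul(-1428, Pow(Add(-11, Pow(91, 2), Mul(4, 91)), -1)) = Mul(-1428, Pow(Add(-11, 8281, 364), -1)) = Mul(-1428, Pow(8634, -1)) = Mul(-1428, Rational(1, 8634)) = Rational(-238, 1439)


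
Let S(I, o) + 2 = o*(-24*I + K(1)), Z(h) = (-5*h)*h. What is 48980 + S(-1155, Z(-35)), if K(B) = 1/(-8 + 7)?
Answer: -169729897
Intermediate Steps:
K(B) = -1 (K(B) = 1/(-1) = -1)
Z(h) = -5*h**2
S(I, o) = -2 + o*(-1 - 24*I) (S(I, o) = -2 + o*(-24*I - 1) = -2 + o*(-1 - 24*I))
48980 + S(-1155, Z(-35)) = 48980 + (-2 - (-5)*(-35)**2 - 24*(-1155)*(-5*(-35)**2)) = 48980 + (-2 - (-5)*1225 - 24*(-1155)*(-5*1225)) = 48980 + (-2 - 1*(-6125) - 24*(-1155)*(-6125)) = 48980 + (-2 + 6125 - 169785000) = 48980 - 169778877 = -169729897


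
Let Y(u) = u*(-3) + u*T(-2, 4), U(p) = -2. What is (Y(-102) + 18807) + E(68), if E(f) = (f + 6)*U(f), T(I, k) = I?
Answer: 19169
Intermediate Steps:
E(f) = -12 - 2*f (E(f) = (f + 6)*(-2) = (6 + f)*(-2) = -12 - 2*f)
Y(u) = -5*u (Y(u) = u*(-3) + u*(-2) = -3*u - 2*u = -5*u)
(Y(-102) + 18807) + E(68) = (-5*(-102) + 18807) + (-12 - 2*68) = (510 + 18807) + (-12 - 136) = 19317 - 148 = 19169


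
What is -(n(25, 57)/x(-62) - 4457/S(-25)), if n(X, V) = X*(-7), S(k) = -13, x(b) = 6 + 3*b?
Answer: -160907/468 ≈ -343.82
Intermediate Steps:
n(X, V) = -7*X
-(n(25, 57)/x(-62) - 4457/S(-25)) = -((-7*25)/(6 + 3*(-62)) - 4457/(-13)) = -(-175/(6 - 186) - 4457*(-1/13)) = -(-175/(-180) + 4457/13) = -(-175*(-1/180) + 4457/13) = -(35/36 + 4457/13) = -1*160907/468 = -160907/468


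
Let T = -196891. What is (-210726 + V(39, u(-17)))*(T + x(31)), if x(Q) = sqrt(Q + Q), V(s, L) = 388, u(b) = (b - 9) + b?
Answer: 41413659158 - 210338*sqrt(62) ≈ 4.1412e+10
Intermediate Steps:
u(b) = -9 + 2*b (u(b) = (-9 + b) + b = -9 + 2*b)
x(Q) = sqrt(2)*sqrt(Q) (x(Q) = sqrt(2*Q) = sqrt(2)*sqrt(Q))
(-210726 + V(39, u(-17)))*(T + x(31)) = (-210726 + 388)*(-196891 + sqrt(2)*sqrt(31)) = -210338*(-196891 + sqrt(62)) = 41413659158 - 210338*sqrt(62)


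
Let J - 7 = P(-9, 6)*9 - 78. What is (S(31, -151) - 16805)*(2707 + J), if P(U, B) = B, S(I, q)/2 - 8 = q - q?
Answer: -45162410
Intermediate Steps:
S(I, q) = 16 (S(I, q) = 16 + 2*(q - q) = 16 + 2*0 = 16 + 0 = 16)
J = -17 (J = 7 + (6*9 - 78) = 7 + (54 - 78) = 7 - 24 = -17)
(S(31, -151) - 16805)*(2707 + J) = (16 - 16805)*(2707 - 17) = -16789*2690 = -45162410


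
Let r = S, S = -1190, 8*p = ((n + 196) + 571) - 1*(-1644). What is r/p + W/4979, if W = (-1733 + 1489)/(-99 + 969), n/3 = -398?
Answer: -20619183274/2635857705 ≈ -7.8226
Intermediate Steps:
n = -1194 (n = 3*(-398) = -1194)
p = 1217/8 (p = (((-1194 + 196) + 571) - 1*(-1644))/8 = ((-998 + 571) + 1644)/8 = (-427 + 1644)/8 = (⅛)*1217 = 1217/8 ≈ 152.13)
r = -1190
W = -122/435 (W = -244/870 = -244*1/870 = -122/435 ≈ -0.28046)
r/p + W/4979 = -1190/1217/8 - 122/435/4979 = -1190*8/1217 - 122/435*1/4979 = -9520/1217 - 122/2165865 = -20619183274/2635857705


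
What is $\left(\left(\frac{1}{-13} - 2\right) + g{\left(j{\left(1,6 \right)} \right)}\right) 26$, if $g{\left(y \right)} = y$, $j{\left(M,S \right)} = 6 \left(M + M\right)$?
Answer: $258$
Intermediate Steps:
$j{\left(M,S \right)} = 12 M$ ($j{\left(M,S \right)} = 6 \cdot 2 M = 12 M$)
$\left(\left(\frac{1}{-13} - 2\right) + g{\left(j{\left(1,6 \right)} \right)}\right) 26 = \left(\left(\frac{1}{-13} - 2\right) + 12 \cdot 1\right) 26 = \left(\left(- \frac{1}{13} - 2\right) + 12\right) 26 = \left(- \frac{27}{13} + 12\right) 26 = \frac{129}{13} \cdot 26 = 258$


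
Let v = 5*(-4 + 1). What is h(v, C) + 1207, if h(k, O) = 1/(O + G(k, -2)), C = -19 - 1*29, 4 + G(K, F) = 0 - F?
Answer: 60349/50 ≈ 1207.0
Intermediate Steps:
G(K, F) = -4 - F (G(K, F) = -4 + (0 - F) = -4 - F)
C = -48 (C = -19 - 29 = -48)
v = -15 (v = 5*(-3) = -15)
h(k, O) = 1/(-2 + O) (h(k, O) = 1/(O + (-4 - 1*(-2))) = 1/(O + (-4 + 2)) = 1/(O - 2) = 1/(-2 + O))
h(v, C) + 1207 = 1/(-2 - 48) + 1207 = 1/(-50) + 1207 = -1/50 + 1207 = 60349/50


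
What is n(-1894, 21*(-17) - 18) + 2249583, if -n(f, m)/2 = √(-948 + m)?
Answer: 2249583 - 42*I*√3 ≈ 2.2496e+6 - 72.746*I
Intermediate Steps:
n(f, m) = -2*√(-948 + m)
n(-1894, 21*(-17) - 18) + 2249583 = -2*√(-948 + (21*(-17) - 18)) + 2249583 = -2*√(-948 + (-357 - 18)) + 2249583 = -2*√(-948 - 375) + 2249583 = -42*I*√3 + 2249583 = 2249583 - 42*I*√3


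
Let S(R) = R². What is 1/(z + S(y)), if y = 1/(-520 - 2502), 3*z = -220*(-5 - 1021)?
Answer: 9132484/687128096161 ≈ 1.3291e-5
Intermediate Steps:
z = 75240 (z = (-220*(-5 - 1021))/3 = (-220*(-1026))/3 = (⅓)*225720 = 75240)
y = -1/3022 (y = 1/(-3022) = -1/3022 ≈ -0.00033091)
1/(z + S(y)) = 1/(75240 + (-1/3022)²) = 1/(75240 + 1/9132484) = 1/(687128096161/9132484) = 9132484/687128096161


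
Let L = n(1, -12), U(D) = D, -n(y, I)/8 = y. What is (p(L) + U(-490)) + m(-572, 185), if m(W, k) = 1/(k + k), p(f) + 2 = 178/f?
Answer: -380543/740 ≈ -514.25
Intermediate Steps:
n(y, I) = -8*y
L = -8 (L = -8*1 = -8)
p(f) = -2 + 178/f
m(W, k) = 1/(2*k)
(p(L) + U(-490)) + m(-572, 185) = ((-2 + 178/(-8)) - 490) + (½)/185 = ((-2 + 178*(-⅛)) - 490) + (½)*(1/185) = ((-2 - 89/4) - 490) + 1/370 = (-97/4 - 490) + 1/370 = -2057/4 + 1/370 = -380543/740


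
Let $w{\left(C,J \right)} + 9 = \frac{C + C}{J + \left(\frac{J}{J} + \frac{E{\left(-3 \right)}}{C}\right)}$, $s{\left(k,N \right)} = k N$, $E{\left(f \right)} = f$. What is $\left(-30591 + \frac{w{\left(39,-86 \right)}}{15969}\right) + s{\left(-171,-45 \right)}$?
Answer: $- \frac{67397102452}{2943619} \approx -22896.0$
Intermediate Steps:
$s{\left(k,N \right)} = N k$
$w{\left(C,J \right)} = -9 + \frac{2 C}{1 + J - \frac{3}{C}}$ ($w{\left(C,J \right)} = -9 + \frac{C + C}{J + \left(\frac{J}{J} - \frac{3}{C}\right)} = -9 + \frac{2 C}{J + \left(1 - \frac{3}{C}\right)} = -9 + \frac{2 C}{1 + J - \frac{3}{C}}$)
$\left(-30591 + \frac{w{\left(39,-86 \right)}}{15969}\right) + s{\left(-171,-45 \right)} = \left(-30591 + \frac{\frac{1}{-3 + 39 + 39 \left(-86\right)} \left(27 - 351 + 2 \cdot 39^{2} - 351 \left(-86\right)\right)}{15969}\right) - -7695 = \left(-30591 + \frac{27 - 351 + 2 \cdot 1521 + 30186}{-3 + 39 - 3354} \cdot \frac{1}{15969}\right) + 7695 = \left(-30591 + \frac{27 - 351 + 3042 + 30186}{-3318} \cdot \frac{1}{15969}\right) + 7695 = \left(-30591 + \left(- \frac{1}{3318}\right) 32904 \cdot \frac{1}{15969}\right) + 7695 = \left(-30591 - \frac{1828}{2943619}\right) + 7695 = - \frac{90048250657}{2943619} + 7695 = - \frac{67397102452}{2943619}$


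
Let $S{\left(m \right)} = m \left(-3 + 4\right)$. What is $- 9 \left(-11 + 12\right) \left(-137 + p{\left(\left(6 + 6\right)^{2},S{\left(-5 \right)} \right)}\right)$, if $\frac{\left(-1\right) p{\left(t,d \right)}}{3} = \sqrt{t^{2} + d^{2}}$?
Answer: $1233 + 27 \sqrt{20761} \approx 5123.3$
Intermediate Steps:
$S{\left(m \right)} = m$ ($S{\left(m \right)} = m 1 = m$)
$p{\left(t,d \right)} = - 3 \sqrt{d^{2} + t^{2}}$ ($p{\left(t,d \right)} = - 3 \sqrt{t^{2} + d^{2}} = - 3 \sqrt{d^{2} + t^{2}}$)
$- 9 \left(-11 + 12\right) \left(-137 + p{\left(\left(6 + 6\right)^{2},S{\left(-5 \right)} \right)}\right) = - 9 \left(-11 + 12\right) \left(-137 - 3 \sqrt{\left(-5\right)^{2} + \left(\left(6 + 6\right)^{2}\right)^{2}}\right) = \left(-9\right) 1 \left(-137 - 3 \sqrt{25 + \left(12^{2}\right)^{2}}\right) = - 9 \left(-137 - 3 \sqrt{25 + 144^{2}}\right) = - 9 \left(-137 - 3 \sqrt{25 + 20736}\right) = - 9 \left(-137 - 3 \sqrt{20761}\right) = 1233 + 27 \sqrt{20761}$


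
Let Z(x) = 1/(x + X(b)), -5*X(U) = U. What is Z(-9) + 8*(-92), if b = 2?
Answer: -34597/47 ≈ -736.11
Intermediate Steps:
X(U) = -U/5
Z(x) = 1/(-⅖ + x) (Z(x) = 1/(x - ⅕*2) = 1/(x - ⅖) = 1/(-⅖ + x))
Z(-9) + 8*(-92) = 5/(-2 + 5*(-9)) + 8*(-92) = 5/(-2 - 45) - 736 = 5/(-47) - 736 = 5*(-1/47) - 736 = -5/47 - 736 = -34597/47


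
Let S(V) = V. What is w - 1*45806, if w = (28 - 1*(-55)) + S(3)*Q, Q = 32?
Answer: -45627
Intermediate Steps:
w = 179 (w = (28 - 1*(-55)) + 3*32 = (28 + 55) + 96 = 83 + 96 = 179)
w - 1*45806 = 179 - 1*45806 = 179 - 45806 = -45627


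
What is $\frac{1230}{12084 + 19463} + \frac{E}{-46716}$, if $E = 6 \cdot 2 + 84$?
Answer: $\frac{4536014}{122812471} \approx 0.036934$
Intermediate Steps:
$E = 96$ ($E = 12 + 84 = 96$)
$\frac{1230}{12084 + 19463} + \frac{E}{-46716} = \frac{1230}{12084 + 19463} + \frac{96}{-46716} = \frac{1230}{31547} + 96 \left(- \frac{1}{46716}\right) = 1230 \cdot \frac{1}{31547} - \frac{8}{3893} = \frac{1230}{31547} - \frac{8}{3893} = \frac{4536014}{122812471}$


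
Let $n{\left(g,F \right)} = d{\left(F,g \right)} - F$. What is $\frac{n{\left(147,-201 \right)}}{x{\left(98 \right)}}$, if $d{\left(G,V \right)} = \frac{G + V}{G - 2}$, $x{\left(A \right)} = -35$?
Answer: $- \frac{40857}{7105} \approx -5.7505$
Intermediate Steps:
$d{\left(G,V \right)} = \frac{G + V}{-2 + G}$
$n{\left(g,F \right)} = - F + \frac{F + g}{-2 + F}$ ($n{\left(g,F \right)} = \frac{F + g}{-2 + F} - F = - F + \frac{F + g}{-2 + F}$)
$\frac{n{\left(147,-201 \right)}}{x{\left(98 \right)}} = \frac{\frac{1}{-2 - 201} \left(-201 + 147 - - 201 \left(-2 - 201\right)\right)}{-35} = \frac{-201 + 147 - \left(-201\right) \left(-203\right)}{-203} \left(- \frac{1}{35}\right) = - \frac{-201 + 147 - 40803}{203} \left(- \frac{1}{35}\right) = \left(- \frac{1}{203}\right) \left(-40857\right) \left(- \frac{1}{35}\right) = \frac{40857}{203} \left(- \frac{1}{35}\right) = - \frac{40857}{7105}$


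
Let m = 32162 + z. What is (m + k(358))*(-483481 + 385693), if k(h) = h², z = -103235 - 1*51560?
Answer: -540865428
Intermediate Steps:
z = -154795 (z = -103235 - 51560 = -154795)
m = -122633 (m = 32162 - 154795 = -122633)
(m + k(358))*(-483481 + 385693) = (-122633 + 358²)*(-483481 + 385693) = (-122633 + 128164)*(-97788) = 5531*(-97788) = -540865428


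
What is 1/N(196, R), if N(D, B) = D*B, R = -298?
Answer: -1/58408 ≈ -1.7121e-5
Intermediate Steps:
N(D, B) = B*D
1/N(196, R) = 1/(-298*196) = 1/(-58408) = -1/58408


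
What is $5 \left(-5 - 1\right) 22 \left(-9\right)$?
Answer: $5940$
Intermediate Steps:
$5 \left(-5 - 1\right) 22 \left(-9\right) = 5 \left(-6\right) 22 \left(-9\right) = \left(-30\right) 22 \left(-9\right) = \left(-660\right) \left(-9\right) = 5940$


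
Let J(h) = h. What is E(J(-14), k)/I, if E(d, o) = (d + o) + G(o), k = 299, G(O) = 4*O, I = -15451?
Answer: -1481/15451 ≈ -0.095851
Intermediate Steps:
E(d, o) = d + 5*o (E(d, o) = (d + o) + 4*o = d + 5*o)
E(J(-14), k)/I = (-14 + 5*299)/(-15451) = (-14 + 1495)*(-1/15451) = 1481*(-1/15451) = -1481/15451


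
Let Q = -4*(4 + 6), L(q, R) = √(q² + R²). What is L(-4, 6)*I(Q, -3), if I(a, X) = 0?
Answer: 0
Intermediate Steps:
L(q, R) = √(R² + q²)
Q = -40 (Q = -4*10 = -40)
L(-4, 6)*I(Q, -3) = √(6² + (-4)²)*0 = √(36 + 16)*0 = √52*0 = (2*√13)*0 = 0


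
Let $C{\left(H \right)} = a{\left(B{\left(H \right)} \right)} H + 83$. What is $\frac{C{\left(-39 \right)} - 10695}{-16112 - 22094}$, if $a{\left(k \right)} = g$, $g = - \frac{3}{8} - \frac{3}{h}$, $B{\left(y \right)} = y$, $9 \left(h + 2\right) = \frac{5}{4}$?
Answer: $\frac{5713889}{20478416} \approx 0.27902$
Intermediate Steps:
$h = - \frac{67}{36}$ ($h = -2 + \frac{5 \cdot \frac{1}{4}}{9} = -2 + \frac{1}{9} \cdot \frac{5}{4} = -2 + \frac{5}{36} = - \frac{67}{36} \approx -1.8611$)
$g = \frac{663}{536}$ ($g = - \frac{3}{8} - \frac{3}{- \frac{67}{36}} = \left(-3\right) \frac{1}{8} - - \frac{108}{67} = - \frac{3}{8} + \frac{108}{67} = \frac{663}{536} \approx 1.2369$)
$a{\left(k \right)} = \frac{663}{536}$
$C{\left(H \right)} = 83 + \frac{663 H}{536}$ ($C{\left(H \right)} = \frac{663 H}{536} + 83 = 83 + \frac{663 H}{536}$)
$\frac{C{\left(-39 \right)} - 10695}{-16112 - 22094} = \frac{\left(83 + \frac{663}{536} \left(-39\right)\right) - 10695}{-16112 - 22094} = \frac{\left(83 - \frac{25857}{536}\right) - 10695}{-38206} = \left(\frac{18631}{536} - 10695\right) \left(- \frac{1}{38206}\right) = \left(- \frac{5713889}{536}\right) \left(- \frac{1}{38206}\right) = \frac{5713889}{20478416}$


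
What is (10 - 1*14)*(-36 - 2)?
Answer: 152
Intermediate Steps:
(10 - 1*14)*(-36 - 2) = (10 - 14)*(-38) = -4*(-38) = 152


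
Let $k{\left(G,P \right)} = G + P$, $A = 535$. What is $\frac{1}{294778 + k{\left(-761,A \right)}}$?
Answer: $\frac{1}{294552} \approx 3.395 \cdot 10^{-6}$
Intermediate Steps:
$\frac{1}{294778 + k{\left(-761,A \right)}} = \frac{1}{294778 + \left(-761 + 535\right)} = \frac{1}{294778 - 226} = \frac{1}{294552}$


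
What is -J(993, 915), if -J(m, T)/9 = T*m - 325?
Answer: 8174430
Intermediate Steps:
J(m, T) = 2925 - 9*T*m (J(m, T) = -9*(T*m - 325) = -9*(-325 + T*m) = 2925 - 9*T*m)
-J(993, 915) = -(2925 - 9*915*993) = -(2925 - 8177355) = -1*(-8174430) = 8174430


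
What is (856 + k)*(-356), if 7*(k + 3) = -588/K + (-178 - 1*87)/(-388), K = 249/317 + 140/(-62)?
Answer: -3183660492779/9825809 ≈ -3.2401e+5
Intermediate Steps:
K = -14471/9827 (K = 249*(1/317) + 140*(-1/62) = 249/317 - 70/31 = -14471/9827 ≈ -1.4726)
k = 2127896195/39303236 (k = -3 + (-588/(-14471/9827) + (-178 - 1*87)/(-388))/7 = -3 + (-588*(-9827/14471) + (-178 - 87)*(-1/388))/7 = -3 + (5778276/14471 - 265*(-1/388))/7 = -3 + (5778276/14471 + 265/388)/7 = -3 + (⅐)*(2245805903/5614748) = -3 + 2245805903/39303236 = 2127896195/39303236 ≈ 54.141)
(856 + k)*(-356) = (856 + 2127896195/39303236)*(-356) = (35771466211/39303236)*(-356) = -3183660492779/9825809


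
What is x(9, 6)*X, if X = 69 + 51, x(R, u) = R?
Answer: 1080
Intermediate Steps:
X = 120
x(9, 6)*X = 9*120 = 1080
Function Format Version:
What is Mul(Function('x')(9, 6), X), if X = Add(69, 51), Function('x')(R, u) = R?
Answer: 1080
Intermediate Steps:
X = 120
Mul(Function('x')(9, 6), X) = Mul(9, 120) = 1080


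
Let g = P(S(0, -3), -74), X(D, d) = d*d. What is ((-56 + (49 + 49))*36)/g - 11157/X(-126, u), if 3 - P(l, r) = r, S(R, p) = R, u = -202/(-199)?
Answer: -4851298263/448844 ≈ -10808.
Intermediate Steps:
u = 202/199 (u = -202*(-1/199) = 202/199 ≈ 1.0151)
X(D, d) = d²
P(l, r) = 3 - r
g = 77 (g = 3 - 1*(-74) = 3 + 74 = 77)
((-56 + (49 + 49))*36)/g - 11157/X(-126, u) = ((-56 + (49 + 49))*36)/77 - 11157/((202/199)²) = ((-56 + 98)*36)*(1/77) - 11157/40804/39601 = (42*36)*(1/77) - 11157*39601/40804 = 1512*(1/77) - 441828357/40804 = 216/11 - 441828357/40804 = -4851298263/448844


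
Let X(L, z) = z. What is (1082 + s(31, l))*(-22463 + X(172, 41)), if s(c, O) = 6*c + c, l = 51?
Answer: -29126178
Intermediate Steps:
s(c, O) = 7*c
(1082 + s(31, l))*(-22463 + X(172, 41)) = (1082 + 7*31)*(-22463 + 41) = (1082 + 217)*(-22422) = 1299*(-22422) = -29126178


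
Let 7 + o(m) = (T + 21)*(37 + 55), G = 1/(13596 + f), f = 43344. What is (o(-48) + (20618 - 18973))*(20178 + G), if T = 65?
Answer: 1097233231555/5694 ≈ 1.9270e+8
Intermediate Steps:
G = 1/56940 (G = 1/(13596 + 43344) = 1/56940 ≈ 1.7562e-5)
o(m) = 7905 (o(m) = -7 + (65 + 21)*(37 + 55) = -7 + 86*92 = -7 + 7912 = 7905)
(o(-48) + (20618 - 18973))*(20178 + G) = (7905 + (20618 - 18973))*(20178 + 1/56940) = (7905 + 1645)*(1148935321/56940) = 9550*(1148935321/56940) = 1097233231555/5694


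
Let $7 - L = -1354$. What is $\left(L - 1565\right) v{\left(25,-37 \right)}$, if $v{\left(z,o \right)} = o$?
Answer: $7548$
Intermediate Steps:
$L = 1361$ ($L = 7 - -1354 = 7 + 1354 = 1361$)
$\left(L - 1565\right) v{\left(25,-37 \right)} = \left(1361 - 1565\right) \left(-37\right) = \left(-204\right) \left(-37\right) = 7548$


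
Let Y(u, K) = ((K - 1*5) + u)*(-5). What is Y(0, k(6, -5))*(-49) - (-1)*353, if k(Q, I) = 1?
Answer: -627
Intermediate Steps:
Y(u, K) = 25 - 5*K - 5*u (Y(u, K) = ((K - 5) + u)*(-5) = ((-5 + K) + u)*(-5) = (-5 + K + u)*(-5) = 25 - 5*K - 5*u)
Y(0, k(6, -5))*(-49) - (-1)*353 = (25 - 5*1 - 5*0)*(-49) - (-1)*353 = (25 - 5 + 0)*(-49) - 1*(-353) = 20*(-49) + 353 = -980 + 353 = -627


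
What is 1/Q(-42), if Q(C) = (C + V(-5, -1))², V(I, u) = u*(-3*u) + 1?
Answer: 1/1936 ≈ 0.00051653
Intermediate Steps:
V(I, u) = 1 - 3*u² (V(I, u) = -3*u² + 1 = 1 - 3*u²)
Q(C) = (-2 + C)² (Q(C) = (C + (1 - 3*(-1)²))² = (C + (1 - 3*1))² = (C + (1 - 3))² = (C - 2)² = (-2 + C)²)
1/Q(-42) = 1/((-2 - 42)²) = 1/((-44)²) = 1/1936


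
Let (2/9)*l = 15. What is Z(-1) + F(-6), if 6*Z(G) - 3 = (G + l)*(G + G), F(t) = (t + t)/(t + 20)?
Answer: -473/21 ≈ -22.524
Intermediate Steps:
l = 135/2 (l = (9/2)*15 = 135/2 ≈ 67.500)
F(t) = 2*t/(20 + t) (F(t) = (2*t)/(20 + t) = 2*t/(20 + t))
Z(G) = 1/2 + G*(135/2 + G)/3 (Z(G) = 1/2 + ((G + 135/2)*(G + G))/6 = 1/2 + ((135/2 + G)*(2*G))/6 = 1/2 + (2*G*(135/2 + G))/6 = 1/2 + G*(135/2 + G)/3)
Z(-1) + F(-6) = (1/2 + (1/3)*(-1)**2 + (45/2)*(-1)) + 2*(-6)/(20 - 6) = (1/2 + (1/3)*1 - 45/2) + 2*(-6)/14 = (1/2 + 1/3 - 45/2) + 2*(-6)*(1/14) = -65/3 - 6/7 = -473/21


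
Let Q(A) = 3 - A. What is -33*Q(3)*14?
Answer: 0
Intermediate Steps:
-33*Q(3)*14 = -33*(3 - 1*3)*14 = -33*(3 - 3)*14 = -33*0*14 = 0*14 = 0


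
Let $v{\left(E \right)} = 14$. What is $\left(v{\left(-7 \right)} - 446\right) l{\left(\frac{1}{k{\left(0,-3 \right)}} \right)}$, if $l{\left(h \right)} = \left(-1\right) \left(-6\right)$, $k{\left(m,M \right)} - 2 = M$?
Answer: $-2592$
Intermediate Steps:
$k{\left(m,M \right)} = 2 + M$
$l{\left(h \right)} = 6$
$\left(v{\left(-7 \right)} - 446\right) l{\left(\frac{1}{k{\left(0,-3 \right)}} \right)} = \left(14 - 446\right) 6 = \left(-432\right) 6 = -2592$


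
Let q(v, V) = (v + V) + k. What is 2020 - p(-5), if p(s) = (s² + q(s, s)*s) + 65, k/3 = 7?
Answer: 1985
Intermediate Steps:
k = 21 (k = 3*7 = 21)
q(v, V) = 21 + V + v (q(v, V) = (v + V) + 21 = (V + v) + 21 = 21 + V + v)
p(s) = 65 + s² + s*(21 + 2*s) (p(s) = (s² + (21 + s + s)*s) + 65 = (s² + (21 + 2*s)*s) + 65 = (s² + s*(21 + 2*s)) + 65 = 65 + s² + s*(21 + 2*s))
2020 - p(-5) = 2020 - (65 + 3*(-5)² + 21*(-5)) = 2020 - (65 + 3*25 - 105) = 2020 - (65 + 75 - 105) = 2020 - 1*35 = 2020 - 35 = 1985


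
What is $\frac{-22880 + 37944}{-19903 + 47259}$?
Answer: $\frac{538}{977} \approx 0.55066$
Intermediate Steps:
$\frac{-22880 + 37944}{-19903 + 47259} = \frac{15064}{27356} = 15064 \cdot \frac{1}{27356} = \frac{538}{977}$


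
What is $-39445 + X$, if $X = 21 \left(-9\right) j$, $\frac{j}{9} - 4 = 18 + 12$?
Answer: $-97279$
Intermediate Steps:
$j = 306$ ($j = 36 + 9 \left(18 + 12\right) = 36 + 9 \cdot 30 = 36 + 270 = 306$)
$X = -57834$ ($X = 21 \left(-9\right) 306 = \left(-189\right) 306 = -57834$)
$-39445 + X = -39445 - 57834 = -97279$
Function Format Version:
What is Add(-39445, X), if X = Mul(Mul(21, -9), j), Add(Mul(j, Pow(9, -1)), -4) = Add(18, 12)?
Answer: -97279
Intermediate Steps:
j = 306 (j = Add(36, Mul(9, Add(18, 12))) = Add(36, Mul(9, 30)) = Add(36, 270) = 306)
X = -57834 (X = Mul(Mul(21, -9), 306) = Mul(-189, 306) = -57834)
Add(-39445, X) = Add(-39445, -57834) = -97279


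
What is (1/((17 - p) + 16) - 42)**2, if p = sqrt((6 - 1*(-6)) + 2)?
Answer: 2035543703/1155625 - 90234*sqrt(14)/1155625 ≈ 1761.1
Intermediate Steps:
p = sqrt(14) (p = sqrt((6 + 6) + 2) = sqrt(12 + 2) = sqrt(14) ≈ 3.7417)
(1/((17 - p) + 16) - 42)**2 = (1/((17 - sqrt(14)) + 16) - 42)**2 = (1/(33 - sqrt(14)) - 42)**2 = (-42 + 1/(33 - sqrt(14)))**2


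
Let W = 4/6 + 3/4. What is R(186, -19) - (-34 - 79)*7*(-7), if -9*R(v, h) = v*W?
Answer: -100193/18 ≈ -5566.3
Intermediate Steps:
W = 17/12 (W = 4*(⅙) + 3*(¼) = ⅔ + ¾ = 17/12 ≈ 1.4167)
R(v, h) = -17*v/108 (R(v, h) = -v*17/(9*12) = -17*v/108)
R(186, -19) - (-34 - 79)*7*(-7) = -17/108*186 - (-34 - 79)*7*(-7) = -527/18 - (-113)*(-49) = -527/18 - 1*5537 = -527/18 - 5537 = -100193/18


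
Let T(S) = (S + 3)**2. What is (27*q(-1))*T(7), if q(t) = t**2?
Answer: 2700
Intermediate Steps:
T(S) = (3 + S)**2
(27*q(-1))*T(7) = (27*(-1)**2)*(3 + 7)**2 = (27*1)*10**2 = 27*100 = 2700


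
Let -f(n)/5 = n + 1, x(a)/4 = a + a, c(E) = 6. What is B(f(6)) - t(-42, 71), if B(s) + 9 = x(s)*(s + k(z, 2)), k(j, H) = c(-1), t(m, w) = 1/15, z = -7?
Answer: 121664/15 ≈ 8110.9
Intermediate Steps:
t(m, w) = 1/15
k(j, H) = 6
x(a) = 8*a (x(a) = 4*(a + a) = 4*(2*a) = 8*a)
f(n) = -5 - 5*n (f(n) = -5*(n + 1) = -5*(1 + n) = -5 - 5*n)
B(s) = -9 + 8*s*(6 + s) (B(s) = -9 + (8*s)*(s + 6) = -9 + (8*s)*(6 + s) = -9 + 8*s*(6 + s))
B(f(6)) - t(-42, 71) = (-9 + 8*(-5 - 5*6)² + 48*(-5 - 5*6)) - 1*1/15 = (-9 + 8*(-5 - 30)² + 48*(-5 - 30)) - 1/15 = (-9 + 8*(-35)² + 48*(-35)) - 1/15 = (-9 + 8*1225 - 1680) - 1/15 = (-9 + 9800 - 1680) - 1/15 = 8111 - 1/15 = 121664/15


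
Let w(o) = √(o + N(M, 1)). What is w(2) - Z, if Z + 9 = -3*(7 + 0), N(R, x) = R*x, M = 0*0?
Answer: 30 + √2 ≈ 31.414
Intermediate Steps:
M = 0
Z = -30 (Z = -9 - 3*(7 + 0) = -9 - 3*7 = -9 - 21 = -30)
w(o) = √o (w(o) = √(o + 0*1) = √(o + 0) = √o)
w(2) - Z = √2 - 1*(-30) = √2 + 30 = 30 + √2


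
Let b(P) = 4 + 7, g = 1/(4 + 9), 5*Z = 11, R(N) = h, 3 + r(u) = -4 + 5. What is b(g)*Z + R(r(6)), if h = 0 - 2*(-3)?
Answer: 151/5 ≈ 30.200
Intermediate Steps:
r(u) = -2 (r(u) = -3 + (-4 + 5) = -3 + 1 = -2)
h = 6 (h = 0 + 6 = 6)
R(N) = 6
Z = 11/5 (Z = (⅕)*11 = 11/5 ≈ 2.2000)
g = 1/13 ≈ 0.076923
b(P) = 11
b(g)*Z + R(r(6)) = 11*(11/5) + 6 = 121/5 + 6 = 151/5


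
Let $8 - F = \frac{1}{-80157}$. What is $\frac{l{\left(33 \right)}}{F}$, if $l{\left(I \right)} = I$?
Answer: $\frac{2645181}{641257} \approx 4.125$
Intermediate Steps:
$F = \frac{641257}{80157}$ ($F = 8 - \frac{1}{-80157} = 8 - - \frac{1}{80157} = 8 + \frac{1}{80157} = \frac{641257}{80157} \approx 8.0$)
$\frac{l{\left(33 \right)}}{F} = \frac{33}{\frac{641257}{80157}} = 33 \cdot \frac{80157}{641257} = \frac{2645181}{641257}$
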